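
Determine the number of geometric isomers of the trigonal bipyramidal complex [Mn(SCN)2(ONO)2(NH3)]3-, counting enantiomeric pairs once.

A trigonal bipyramid has two axial and three equatorial sites, which are chemically inequivalent.
Systematic enumeration (placing each ligand type in turn and discarding arrangements equivalent by rotation or reflection) gives 5 geometric isomers.

5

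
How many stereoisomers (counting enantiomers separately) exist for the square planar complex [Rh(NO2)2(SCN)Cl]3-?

2

In a square planar complex each vertex has one trans partner and two cis neighbours.
There are 2 geometric isomers: NO2 cis; NO2 trans.
Each arrangement has an internal mirror plane or centre of symmetry, so none is chiral.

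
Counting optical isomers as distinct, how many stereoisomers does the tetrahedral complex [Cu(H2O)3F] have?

1

All four vertices of a tetrahedron are equivalent and mutually adjacent, so cis/trans isomerism cannot arise.
Only one geometric arrangement is possible.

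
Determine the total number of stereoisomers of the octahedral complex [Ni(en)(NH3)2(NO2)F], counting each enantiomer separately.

The six octahedral sites form three mutually perpendicular trans pairs.
Each en is bidentate and must span two cis positions.
There are 4 geometric isomers: NH3 cis (3 arrangements, 2 chiral); NH3 trans.
Of these, 2 lack any improper symmetry element and so occur as enantiomeric pairs, giving 4 + 2 = 6 stereoisomers in total.

6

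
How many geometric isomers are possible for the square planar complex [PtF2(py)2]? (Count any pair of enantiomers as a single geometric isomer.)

2

In a square planar complex each vertex has one trans partner and two cis neighbours.
There are 2 geometric isomers: F cis; F trans.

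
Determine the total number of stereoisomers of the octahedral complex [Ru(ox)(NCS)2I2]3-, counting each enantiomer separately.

An octahedron has six vertices in three trans pairs; every non-trans pair is cis.
Each ox is bidentate and must span two cis positions.
There are 3 geometric isomers: NCS cis, I trans; NCS cis, I cis (chiral); NCS trans, I cis.
One of these lacks any improper symmetry element and so occurs as an enantiomeric pair, giving 3 + 1 = 4 stereoisomers in total.

4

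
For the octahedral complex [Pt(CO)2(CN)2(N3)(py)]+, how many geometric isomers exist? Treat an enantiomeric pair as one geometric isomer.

The distinct arrangements are (6 in all): CO trans, CN trans; CO cis, CN trans; CO cis, CN cis (3 arrangements, 2 chiral); CO trans, CN cis.

6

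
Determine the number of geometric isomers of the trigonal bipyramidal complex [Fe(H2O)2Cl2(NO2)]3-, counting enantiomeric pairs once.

A trigonal bipyramid has two axial and three equatorial sites, which are chemically inequivalent.
Placing the ligands in turn and identifying arrangements related by rotation or reflection leaves 5 distinct geometric isomers.

5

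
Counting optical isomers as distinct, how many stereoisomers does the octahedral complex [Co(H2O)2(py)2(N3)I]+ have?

8

The distinct arrangements are (6 in all): H2O trans, py trans; H2O trans, py cis; H2O cis, py trans; H2O cis, py cis (3 arrangements, 2 chiral).
Of these, 2 lack any improper symmetry element and so occur as enantiomeric pairs, giving 6 + 2 = 8 stereoisomers in total.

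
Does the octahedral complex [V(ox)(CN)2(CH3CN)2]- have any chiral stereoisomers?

An octahedron has six vertices in three trans pairs; every non-trans pair is cis.
Each ox is bidentate and must span two cis positions.
Working through the distinct placements yields 3 geometric isomers: CN cis, CH3CN trans; CN cis, CH3CN cis (chiral); CN trans, CH3CN cis.
One of these lacks any improper symmetry element and so occurs as an enantiomeric pair, giving 3 + 1 = 4 stereoisomers in total.

yes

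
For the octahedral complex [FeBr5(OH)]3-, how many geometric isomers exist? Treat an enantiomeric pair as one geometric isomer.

1

The six octahedral sites form three mutually perpendicular trans pairs.
Only one geometric arrangement is possible.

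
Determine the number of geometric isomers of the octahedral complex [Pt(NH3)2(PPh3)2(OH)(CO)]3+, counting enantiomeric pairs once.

In an octahedral complex each vertex has one trans partner and four cis neighbours.
The distinct arrangements are (6 in all): NH3 cis, PPh3 trans; NH3 cis, PPh3 cis (3 arrangements, 2 chiral); NH3 trans, PPh3 trans; NH3 trans, PPh3 cis.

6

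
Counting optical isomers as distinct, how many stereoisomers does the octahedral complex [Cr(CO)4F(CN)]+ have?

The six octahedral sites form three mutually perpendicular trans pairs.
Systematic placement gives 2 geometric isomers: F and CN mutually cis; F and CN mutually trans.
Each arrangement has an internal mirror plane or centre of symmetry, so none is chiral.

2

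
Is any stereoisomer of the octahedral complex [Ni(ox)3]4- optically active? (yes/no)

yes

In an octahedral complex each vertex has one trans partner and four cis neighbours.
Each ox is bidentate and must span two cis positions.
Only one geometric arrangement is possible; it has no improper symmetry element, so it exists as a pair of enantiomers (2 stereoisomers).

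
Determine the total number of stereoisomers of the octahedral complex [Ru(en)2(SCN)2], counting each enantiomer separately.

Each en is bidentate and must span two cis positions.
Working through the distinct placements yields 2 geometric isomers: SCN trans; SCN cis (chiral).
One of these lacks any improper symmetry element and so occurs as an enantiomeric pair, giving 2 + 1 = 3 stereoisomers in total.

3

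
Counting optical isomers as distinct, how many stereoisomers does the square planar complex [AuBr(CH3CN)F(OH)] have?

3

In a square planar complex each vertex has one trans partner and two cis neighbours.
Systematic placement gives 3 geometric isomers: (Br/F trans, CH3CN/OH trans); (Br/OH trans, CH3CN/F trans); (Br/CH3CN trans, F/OH trans).
Each arrangement has an internal mirror plane or centre of symmetry, so none is chiral.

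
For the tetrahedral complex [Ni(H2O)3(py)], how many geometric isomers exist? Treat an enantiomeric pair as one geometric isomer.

1

In a tetrahedral complex all four positions are equivalent and every pair of ligands is adjacent — there is no cis/trans distinction.
Only one geometric arrangement is possible.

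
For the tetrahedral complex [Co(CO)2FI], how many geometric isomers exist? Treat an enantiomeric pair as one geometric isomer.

1

In a tetrahedral complex all four positions are equivalent and every pair of ligands is adjacent — there is no cis/trans distinction.
Only one geometric arrangement is possible.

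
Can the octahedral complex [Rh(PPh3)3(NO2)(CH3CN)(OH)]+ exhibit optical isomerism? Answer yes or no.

An octahedron has six vertices in three trans pairs; every non-trans pair is cis.
Systematic placement gives 4 geometric isomers: PPh3 mer (3 arrangements); PPh3 fac (chiral).
One of these lacks any improper symmetry element and so occurs as an enantiomeric pair, giving 4 + 1 = 5 stereoisomers in total.

yes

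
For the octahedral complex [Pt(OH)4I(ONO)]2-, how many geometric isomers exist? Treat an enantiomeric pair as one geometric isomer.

In an octahedral complex each vertex has one trans partner and four cis neighbours.
There are 2 geometric isomers: I and ONO mutually cis; I and ONO mutually trans.

2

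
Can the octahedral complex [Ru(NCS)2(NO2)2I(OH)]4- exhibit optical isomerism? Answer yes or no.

yes

The six octahedral sites form three mutually perpendicular trans pairs.
Systematic placement gives 6 geometric isomers: NCS cis, NO2 cis (3 arrangements, 2 chiral); NCS cis, NO2 trans; NCS trans, NO2 cis; NCS trans, NO2 trans.
Of these, 2 lack any improper symmetry element and so occur as enantiomeric pairs, giving 6 + 2 = 8 stereoisomers in total.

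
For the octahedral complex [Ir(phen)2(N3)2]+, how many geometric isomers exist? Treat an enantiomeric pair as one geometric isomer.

The six octahedral sites form three mutually perpendicular trans pairs.
Each phen is bidentate and must span two cis positions.
There are 2 geometric isomers: N3 trans; N3 cis (chiral).

2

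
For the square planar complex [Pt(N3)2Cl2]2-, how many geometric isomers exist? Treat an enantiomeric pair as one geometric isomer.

In a square planar complex each vertex has one trans partner and two cis neighbours.
Systematic placement gives 2 geometric isomers: N3 cis; N3 trans.

2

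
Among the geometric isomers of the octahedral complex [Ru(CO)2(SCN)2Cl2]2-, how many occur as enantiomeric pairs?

An octahedron has six vertices in three trans pairs; every non-trans pair is cis.
Systematic placement gives 5 geometric isomers: CO trans, SCN trans, Cl trans; CO trans, SCN cis, Cl cis; CO cis, SCN trans, Cl cis; CO cis, SCN cis, Cl cis (chiral); CO cis, SCN cis, Cl trans.
One of these lacks any improper symmetry element and so occurs as an enantiomeric pair, giving 5 + 1 = 6 stereoisomers in total.

1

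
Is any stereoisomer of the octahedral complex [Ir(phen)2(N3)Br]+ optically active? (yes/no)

yes

In an octahedral complex each vertex has one trans partner and four cis neighbours.
Each phen is bidentate and must span two cis positions.
The distinct arrangements are (2 in all): N3 and Br mutually trans; N3 and Br mutually cis (chiral).
One of these lacks any improper symmetry element and so occurs as an enantiomeric pair, giving 2 + 1 = 3 stereoisomers in total.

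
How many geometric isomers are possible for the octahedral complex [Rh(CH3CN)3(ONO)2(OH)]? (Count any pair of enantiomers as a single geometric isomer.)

3

In an octahedral complex each vertex has one trans partner and four cis neighbours.
Working through the distinct placements yields 3 geometric isomers: CH3CN mer, ONO trans; CH3CN mer, ONO cis; CH3CN fac, ONO cis.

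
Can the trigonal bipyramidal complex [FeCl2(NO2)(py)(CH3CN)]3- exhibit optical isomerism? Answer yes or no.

yes

In a trigonal bipyramid the two axial positions differ from the three equatorial ones.
Placing the ligands in turn and identifying arrangements related by rotation or reflection leaves 7 distinct geometric isomers.
Of these, 3 lack any improper symmetry element and so occur as enantiomeric pairs, giving 7 + 3 = 10 stereoisomers in total.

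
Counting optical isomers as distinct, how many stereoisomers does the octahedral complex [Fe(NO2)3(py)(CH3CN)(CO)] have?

5

In an octahedral complex each vertex has one trans partner and four cis neighbours.
There are 4 geometric isomers: NO2 mer (3 arrangements); NO2 fac (chiral).
One of these lacks any improper symmetry element and so occurs as an enantiomeric pair, giving 4 + 1 = 5 stereoisomers in total.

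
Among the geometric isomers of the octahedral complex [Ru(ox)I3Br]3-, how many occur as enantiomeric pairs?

0

In an octahedral complex each vertex has one trans partner and four cis neighbours.
Each ox is bidentate and must span two cis positions.
The distinct arrangements are (2 in all): I fac; I mer.
Each arrangement has an internal mirror plane or centre of symmetry, so none is chiral.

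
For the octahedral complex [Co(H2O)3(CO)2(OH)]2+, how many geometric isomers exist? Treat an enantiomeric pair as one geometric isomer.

3

There are 3 geometric isomers: H2O mer, CO trans; H2O fac, CO cis; H2O mer, CO cis.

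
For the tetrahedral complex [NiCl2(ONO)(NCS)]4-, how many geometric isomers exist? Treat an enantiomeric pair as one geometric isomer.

1

In a tetrahedral complex all four positions are equivalent and every pair of ligands is adjacent — there is no cis/trans distinction.
Only one geometric arrangement is possible.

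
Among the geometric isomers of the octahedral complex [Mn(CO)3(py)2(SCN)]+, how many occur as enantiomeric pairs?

The six octahedral sites form three mutually perpendicular trans pairs.
Systematic placement gives 3 geometric isomers: CO mer, py trans; CO mer, py cis; CO fac, py cis.
Each arrangement has an internal mirror plane or centre of symmetry, so none is chiral.

0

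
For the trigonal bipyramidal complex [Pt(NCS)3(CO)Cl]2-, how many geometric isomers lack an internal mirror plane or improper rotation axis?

0

A trigonal bipyramid has two axial and three equatorial sites, which are chemically inequivalent.
The distinct arrangements are (4 in all): CO axial, Cl axial; CO axial, Cl equatorial; CO equatorial, Cl axial; CO equatorial, Cl equatorial.
Each arrangement has an internal mirror plane or centre of symmetry, so none is chiral.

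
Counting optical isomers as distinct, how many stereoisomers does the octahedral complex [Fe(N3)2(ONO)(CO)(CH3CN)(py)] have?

15

An octahedron has six vertices in three trans pairs; every non-trans pair is cis.
Systematic enumeration (placing each ligand type in turn and discarding arrangements equivalent by rotation or reflection) gives 9 geometric isomers.
Of these, 6 lack any improper symmetry element and so occur as enantiomeric pairs, giving 9 + 6 = 15 stereoisomers in total.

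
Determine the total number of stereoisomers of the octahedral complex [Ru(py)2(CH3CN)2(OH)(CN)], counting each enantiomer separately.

8

The distinct arrangements are (6 in all): py trans, CH3CN trans; py cis, CH3CN trans; py trans, CH3CN cis; py cis, CH3CN cis (3 arrangements, 2 chiral).
Of these, 2 lack any improper symmetry element and so occur as enantiomeric pairs, giving 6 + 2 = 8 stereoisomers in total.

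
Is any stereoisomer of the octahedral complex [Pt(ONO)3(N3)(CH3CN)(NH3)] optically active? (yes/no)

yes

An octahedron has six vertices in three trans pairs; every non-trans pair is cis.
Systematic placement gives 4 geometric isomers: ONO mer (3 arrangements); ONO fac (chiral).
One of these lacks any improper symmetry element and so occurs as an enantiomeric pair, giving 4 + 1 = 5 stereoisomers in total.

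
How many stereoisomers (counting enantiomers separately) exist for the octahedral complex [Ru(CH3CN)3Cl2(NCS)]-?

3

The distinct arrangements are (3 in all): CH3CN mer, Cl cis; CH3CN mer, Cl trans; CH3CN fac, Cl cis.
Each arrangement has an internal mirror plane or centre of symmetry, so none is chiral.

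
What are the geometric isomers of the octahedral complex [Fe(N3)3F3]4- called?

fac and mer

An octahedron has six vertices in three trans pairs; every non-trans pair is cis.
Systematic placement gives 2 geometric isomers: N3 mer; N3 fac.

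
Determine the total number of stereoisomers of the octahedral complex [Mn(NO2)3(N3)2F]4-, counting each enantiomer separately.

The distinct arrangements are (3 in all): NO2 mer, N3 cis; NO2 mer, N3 trans; NO2 fac, N3 cis.
Each arrangement has an internal mirror plane or centre of symmetry, so none is chiral.

3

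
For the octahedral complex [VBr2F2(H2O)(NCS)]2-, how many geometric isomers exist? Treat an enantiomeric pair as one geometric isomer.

In an octahedral complex each vertex has one trans partner and four cis neighbours.
Systematic placement gives 6 geometric isomers: Br trans, F trans; Br trans, F cis; Br cis, F cis (3 arrangements, 2 chiral); Br cis, F trans.

6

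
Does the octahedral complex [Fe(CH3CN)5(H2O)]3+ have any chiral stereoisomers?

The six octahedral sites form three mutually perpendicular trans pairs.
Only one geometric arrangement is possible.

no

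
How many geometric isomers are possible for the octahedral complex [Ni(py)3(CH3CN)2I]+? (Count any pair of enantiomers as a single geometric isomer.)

3

Working through the distinct placements yields 3 geometric isomers: py mer, CH3CN trans; py mer, CH3CN cis; py fac, CH3CN cis.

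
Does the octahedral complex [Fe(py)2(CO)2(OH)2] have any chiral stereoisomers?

yes

Systematic placement gives 5 geometric isomers: py trans, CO trans, OH trans; py cis, CO trans, OH cis; py trans, CO cis, OH cis; py cis, CO cis, OH cis (chiral); py cis, CO cis, OH trans.
One of these lacks any improper symmetry element and so occurs as an enantiomeric pair, giving 5 + 1 = 6 stereoisomers in total.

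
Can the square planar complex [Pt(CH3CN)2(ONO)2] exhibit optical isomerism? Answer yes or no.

no

Working through the distinct placements yields 2 geometric isomers: CH3CN cis; CH3CN trans.
Each arrangement has an internal mirror plane or centre of symmetry, so none is chiral.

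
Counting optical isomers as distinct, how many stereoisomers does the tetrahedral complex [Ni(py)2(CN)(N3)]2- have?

1

In a tetrahedral complex all four positions are equivalent and every pair of ligands is adjacent — there is no cis/trans distinction.
Only one geometric arrangement is possible.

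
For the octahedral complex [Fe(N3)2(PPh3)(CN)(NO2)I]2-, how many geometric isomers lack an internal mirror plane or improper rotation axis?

6

In an octahedral complex each vertex has one trans partner and four cis neighbours.
Systematic enumeration (placing each ligand type in turn and discarding arrangements equivalent by rotation or reflection) gives 9 geometric isomers.
Of these, 6 lack any improper symmetry element and so occur as enantiomeric pairs, giving 9 + 6 = 15 stereoisomers in total.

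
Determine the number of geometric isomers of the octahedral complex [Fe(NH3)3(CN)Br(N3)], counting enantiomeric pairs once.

4

The six octahedral sites form three mutually perpendicular trans pairs.
Working through the distinct placements yields 4 geometric isomers: NH3 mer (3 arrangements); NH3 fac (chiral).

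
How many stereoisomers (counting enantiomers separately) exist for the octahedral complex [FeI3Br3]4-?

2

The six octahedral sites form three mutually perpendicular trans pairs.
There are 2 geometric isomers: I mer; I fac.
Each arrangement has an internal mirror plane or centre of symmetry, so none is chiral.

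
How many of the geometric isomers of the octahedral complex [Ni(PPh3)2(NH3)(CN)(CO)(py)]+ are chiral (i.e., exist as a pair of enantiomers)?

An octahedron has six vertices in three trans pairs; every non-trans pair is cis.
Placing the ligands in turn and identifying arrangements related by rotation or reflection leaves 9 distinct geometric isomers.
Of these, 6 lack any improper symmetry element and so occur as enantiomeric pairs, giving 9 + 6 = 15 stereoisomers in total.

6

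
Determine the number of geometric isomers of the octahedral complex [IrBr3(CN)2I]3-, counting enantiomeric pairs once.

The distinct arrangements are (3 in all): Br mer, CN cis; Br mer, CN trans; Br fac, CN cis.

3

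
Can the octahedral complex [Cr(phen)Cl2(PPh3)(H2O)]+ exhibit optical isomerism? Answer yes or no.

Each phen is bidentate and must span two cis positions.
Systematic placement gives 4 geometric isomers: Cl trans; Cl cis (3 arrangements, 2 chiral).
Of these, 2 lack any improper symmetry element and so occur as enantiomeric pairs, giving 4 + 2 = 6 stereoisomers in total.

yes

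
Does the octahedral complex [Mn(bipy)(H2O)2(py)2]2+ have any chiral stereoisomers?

yes

Each bipy is bidentate and must span two cis positions.
Systematic placement gives 3 geometric isomers: H2O trans, py cis; H2O cis, py trans; H2O cis, py cis (chiral).
One of these lacks any improper symmetry element and so occurs as an enantiomeric pair, giving 3 + 1 = 4 stereoisomers in total.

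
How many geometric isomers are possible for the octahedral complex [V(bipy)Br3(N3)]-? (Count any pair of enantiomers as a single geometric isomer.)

The six octahedral sites form three mutually perpendicular trans pairs.
Each bipy is bidentate and must span two cis positions.
Working through the distinct placements yields 2 geometric isomers: Br mer; Br fac.

2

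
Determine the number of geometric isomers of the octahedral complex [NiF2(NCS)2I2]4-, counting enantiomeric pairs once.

In an octahedral complex each vertex has one trans partner and four cis neighbours.
Systematic placement gives 5 geometric isomers: F trans, NCS trans, I trans; F trans, NCS cis, I cis; F cis, NCS trans, I cis; F cis, NCS cis, I cis (chiral); F cis, NCS cis, I trans.

5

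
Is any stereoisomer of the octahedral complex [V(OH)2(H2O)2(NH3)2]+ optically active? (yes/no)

yes

Systematic placement gives 5 geometric isomers: OH trans, H2O trans, NH3 trans; OH cis, H2O trans, NH3 cis; OH trans, H2O cis, NH3 cis; OH cis, H2O cis, NH3 cis (chiral); OH cis, H2O cis, NH3 trans.
One of these lacks any improper symmetry element and so occurs as an enantiomeric pair, giving 5 + 1 = 6 stereoisomers in total.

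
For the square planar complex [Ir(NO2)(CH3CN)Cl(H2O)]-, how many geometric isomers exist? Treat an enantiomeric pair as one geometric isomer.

3

In a square planar complex each vertex has one trans partner and two cis neighbours.
Systematic placement gives 3 geometric isomers: (CH3CN/H2O trans, Cl/NO2 trans); (CH3CN/NO2 trans, Cl/H2O trans); (CH3CN/Cl trans, H2O/NO2 trans).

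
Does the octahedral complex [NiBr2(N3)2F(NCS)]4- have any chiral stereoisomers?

yes

An octahedron has six vertices in three trans pairs; every non-trans pair is cis.
Systematic placement gives 6 geometric isomers: Br trans, N3 cis; Br trans, N3 trans; Br cis, N3 cis (3 arrangements, 2 chiral); Br cis, N3 trans.
Of these, 2 lack any improper symmetry element and so occur as enantiomeric pairs, giving 6 + 2 = 8 stereoisomers in total.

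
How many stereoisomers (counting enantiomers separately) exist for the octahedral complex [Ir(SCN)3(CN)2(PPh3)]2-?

3

Systematic placement gives 3 geometric isomers: SCN mer, CN trans; SCN mer, CN cis; SCN fac, CN cis.
Each arrangement has an internal mirror plane or centre of symmetry, so none is chiral.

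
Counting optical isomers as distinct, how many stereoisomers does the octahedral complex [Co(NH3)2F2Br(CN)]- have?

An octahedron has six vertices in three trans pairs; every non-trans pair is cis.
Working through the distinct placements yields 6 geometric isomers: NH3 trans, F trans; NH3 cis, F cis (3 arrangements, 2 chiral); NH3 trans, F cis; NH3 cis, F trans.
Of these, 2 lack any improper symmetry element and so occur as enantiomeric pairs, giving 6 + 2 = 8 stereoisomers in total.

8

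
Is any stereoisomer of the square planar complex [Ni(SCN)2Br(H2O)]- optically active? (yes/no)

In a square planar complex each vertex has one trans partner and two cis neighbours.
The distinct arrangements are (2 in all): SCN cis; SCN trans.
Each arrangement has an internal mirror plane or centre of symmetry, so none is chiral.

no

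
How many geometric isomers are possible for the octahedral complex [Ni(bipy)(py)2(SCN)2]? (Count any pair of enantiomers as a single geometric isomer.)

3

The six octahedral sites form three mutually perpendicular trans pairs.
Each bipy is bidentate and must span two cis positions.
Working through the distinct placements yields 3 geometric isomers: py cis, SCN trans; py trans, SCN cis; py cis, SCN cis (chiral).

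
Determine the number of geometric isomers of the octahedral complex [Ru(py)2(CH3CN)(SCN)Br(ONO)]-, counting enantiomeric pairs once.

9

The six octahedral sites form three mutually perpendicular trans pairs.
Placing the ligands in turn and identifying arrangements related by rotation or reflection leaves 9 distinct geometric isomers.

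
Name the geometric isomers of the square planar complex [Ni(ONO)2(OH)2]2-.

cis and trans

Working through the distinct placements yields 2 geometric isomers: ONO cis; ONO trans.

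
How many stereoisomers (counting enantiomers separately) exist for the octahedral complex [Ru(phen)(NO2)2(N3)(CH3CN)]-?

6

In an octahedral complex each vertex has one trans partner and four cis neighbours.
Each phen is bidentate and must span two cis positions.
The distinct arrangements are (4 in all): NO2 cis (3 arrangements, 2 chiral); NO2 trans.
Of these, 2 lack any improper symmetry element and so occur as enantiomeric pairs, giving 4 + 2 = 6 stereoisomers in total.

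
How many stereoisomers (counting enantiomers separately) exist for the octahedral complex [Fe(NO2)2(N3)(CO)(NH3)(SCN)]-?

15

An octahedron has six vertices in three trans pairs; every non-trans pair is cis.
Placing the ligands in turn and identifying arrangements related by rotation or reflection leaves 9 distinct geometric isomers.
Of these, 6 lack any improper symmetry element and so occur as enantiomeric pairs, giving 9 + 6 = 15 stereoisomers in total.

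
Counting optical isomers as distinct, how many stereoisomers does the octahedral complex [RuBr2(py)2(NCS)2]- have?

6

In an octahedral complex each vertex has one trans partner and four cis neighbours.
Working through the distinct placements yields 5 geometric isomers: Br trans, py trans, NCS trans; Br trans, py cis, NCS cis; Br cis, py trans, NCS cis; Br cis, py cis, NCS cis (chiral); Br cis, py cis, NCS trans.
One of these lacks any improper symmetry element and so occurs as an enantiomeric pair, giving 5 + 1 = 6 stereoisomers in total.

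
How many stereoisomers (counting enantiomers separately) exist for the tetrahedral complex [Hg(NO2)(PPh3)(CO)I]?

2

Only one geometric arrangement is possible; it has no improper symmetry element, so it exists as a pair of enantiomers (2 stereoisomers).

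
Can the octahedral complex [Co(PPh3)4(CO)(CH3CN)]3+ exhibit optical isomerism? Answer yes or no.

no

There are 2 geometric isomers: CO and CH3CN mutually trans; CO and CH3CN mutually cis.
Each arrangement has an internal mirror plane or centre of symmetry, so none is chiral.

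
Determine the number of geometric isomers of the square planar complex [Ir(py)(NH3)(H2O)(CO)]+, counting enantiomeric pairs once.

Working through the distinct placements yields 3 geometric isomers: (CO/NH3 trans, H2O/py trans); (CO/py trans, H2O/NH3 trans); (CO/H2O trans, NH3/py trans).

3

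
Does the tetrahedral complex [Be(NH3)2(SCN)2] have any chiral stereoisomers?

In a tetrahedral complex all four positions are equivalent and every pair of ligands is adjacent — there is no cis/trans distinction.
Only one geometric arrangement is possible.

no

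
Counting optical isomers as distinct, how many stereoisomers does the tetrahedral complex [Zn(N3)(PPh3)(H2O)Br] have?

Only one geometric arrangement is possible; it has no improper symmetry element, so it exists as a pair of enantiomers (2 stereoisomers).

2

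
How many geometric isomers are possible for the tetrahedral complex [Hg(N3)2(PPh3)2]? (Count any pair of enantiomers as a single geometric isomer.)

1

Only one geometric arrangement is possible.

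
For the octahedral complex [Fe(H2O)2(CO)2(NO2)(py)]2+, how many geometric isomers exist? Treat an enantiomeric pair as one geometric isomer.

6

An octahedron has six vertices in three trans pairs; every non-trans pair is cis.
The distinct arrangements are (6 in all): H2O trans, CO trans; H2O cis, CO trans; H2O cis, CO cis (3 arrangements, 2 chiral); H2O trans, CO cis.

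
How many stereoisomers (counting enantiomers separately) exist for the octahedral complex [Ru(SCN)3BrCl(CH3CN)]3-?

An octahedron has six vertices in three trans pairs; every non-trans pair is cis.
The distinct arrangements are (4 in all): SCN mer (3 arrangements); SCN fac (chiral).
One of these lacks any improper symmetry element and so occurs as an enantiomeric pair, giving 4 + 1 = 5 stereoisomers in total.

5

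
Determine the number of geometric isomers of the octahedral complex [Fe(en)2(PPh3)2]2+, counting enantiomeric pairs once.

2

In an octahedral complex each vertex has one trans partner and four cis neighbours.
Each en is bidentate and must span two cis positions.
The distinct arrangements are (2 in all): PPh3 trans; PPh3 cis (chiral).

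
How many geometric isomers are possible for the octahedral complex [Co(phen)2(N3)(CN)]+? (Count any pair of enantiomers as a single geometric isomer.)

Each phen is bidentate and must span two cis positions.
Working through the distinct placements yields 2 geometric isomers: N3 and CN mutually trans; N3 and CN mutually cis (chiral).

2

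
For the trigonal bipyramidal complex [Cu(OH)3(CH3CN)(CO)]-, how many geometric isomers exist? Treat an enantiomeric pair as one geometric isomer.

In a trigonal bipyramid the two axial positions differ from the three equatorial ones.
The distinct arrangements are (4 in all): CH3CN axial, CO axial; CH3CN axial, CO equatorial; CH3CN equatorial, CO axial; CH3CN equatorial, CO equatorial.

4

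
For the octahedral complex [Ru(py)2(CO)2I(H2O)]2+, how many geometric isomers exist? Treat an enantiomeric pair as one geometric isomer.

6

The distinct arrangements are (6 in all): py trans, CO trans; py cis, CO trans; py trans, CO cis; py cis, CO cis (3 arrangements, 2 chiral).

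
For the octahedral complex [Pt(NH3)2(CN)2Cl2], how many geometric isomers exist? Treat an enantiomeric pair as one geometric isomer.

5

The six octahedral sites form three mutually perpendicular trans pairs.
Systematic placement gives 5 geometric isomers: NH3 trans, CN trans, Cl trans; NH3 cis, CN trans, Cl cis; NH3 trans, CN cis, Cl cis; NH3 cis, CN cis, Cl cis (chiral); NH3 cis, CN cis, Cl trans.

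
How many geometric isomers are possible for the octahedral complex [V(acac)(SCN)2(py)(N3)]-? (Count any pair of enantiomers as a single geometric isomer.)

An octahedron has six vertices in three trans pairs; every non-trans pair is cis.
Each acac is bidentate and must span two cis positions.
There are 4 geometric isomers: SCN cis (3 arrangements, 2 chiral); SCN trans.

4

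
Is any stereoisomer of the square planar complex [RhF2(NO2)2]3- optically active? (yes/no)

no

In a square planar complex each vertex has one trans partner and two cis neighbours.
Working through the distinct placements yields 2 geometric isomers: F cis; F trans.
Each arrangement has an internal mirror plane or centre of symmetry, so none is chiral.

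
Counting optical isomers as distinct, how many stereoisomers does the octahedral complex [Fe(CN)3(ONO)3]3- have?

2

The six octahedral sites form three mutually perpendicular trans pairs.
Working through the distinct placements yields 2 geometric isomers: CN mer; CN fac.
Each arrangement has an internal mirror plane or centre of symmetry, so none is chiral.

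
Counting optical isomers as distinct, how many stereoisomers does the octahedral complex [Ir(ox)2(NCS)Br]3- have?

The six octahedral sites form three mutually perpendicular trans pairs.
Each ox is bidentate and must span two cis positions.
There are 2 geometric isomers: NCS and Br mutually trans; NCS and Br mutually cis (chiral).
One of these lacks any improper symmetry element and so occurs as an enantiomeric pair, giving 2 + 1 = 3 stereoisomers in total.

3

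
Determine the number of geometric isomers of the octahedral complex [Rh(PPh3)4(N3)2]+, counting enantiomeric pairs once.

Working through the distinct placements yields 2 geometric isomers: N3 trans; N3 cis.

2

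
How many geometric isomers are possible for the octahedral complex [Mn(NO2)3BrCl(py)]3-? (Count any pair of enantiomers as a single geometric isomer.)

4

The six octahedral sites form three mutually perpendicular trans pairs.
Systematic placement gives 4 geometric isomers: NO2 mer (3 arrangements); NO2 fac (chiral).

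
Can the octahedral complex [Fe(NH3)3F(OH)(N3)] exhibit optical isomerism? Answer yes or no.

yes

An octahedron has six vertices in three trans pairs; every non-trans pair is cis.
Working through the distinct placements yields 4 geometric isomers: NH3 mer (3 arrangements); NH3 fac (chiral).
One of these lacks any improper symmetry element and so occurs as an enantiomeric pair, giving 4 + 1 = 5 stereoisomers in total.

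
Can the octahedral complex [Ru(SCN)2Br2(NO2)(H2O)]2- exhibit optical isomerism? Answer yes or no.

There are 6 geometric isomers: SCN trans, Br trans; SCN cis, Br trans; SCN trans, Br cis; SCN cis, Br cis (3 arrangements, 2 chiral).
Of these, 2 lack any improper symmetry element and so occur as enantiomeric pairs, giving 6 + 2 = 8 stereoisomers in total.

yes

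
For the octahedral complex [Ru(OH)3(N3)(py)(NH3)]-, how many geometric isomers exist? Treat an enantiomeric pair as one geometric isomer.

4

The six octahedral sites form three mutually perpendicular trans pairs.
The distinct arrangements are (4 in all): OH mer (3 arrangements); OH fac (chiral).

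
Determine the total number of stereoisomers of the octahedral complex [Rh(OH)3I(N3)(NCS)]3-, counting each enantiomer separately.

In an octahedral complex each vertex has one trans partner and four cis neighbours.
There are 4 geometric isomers: OH mer (3 arrangements); OH fac (chiral).
One of these lacks any improper symmetry element and so occurs as an enantiomeric pair, giving 4 + 1 = 5 stereoisomers in total.

5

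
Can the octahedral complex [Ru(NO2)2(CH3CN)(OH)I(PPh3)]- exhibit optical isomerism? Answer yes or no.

The six octahedral sites form three mutually perpendicular trans pairs.
Placing the ligands in turn and identifying arrangements related by rotation or reflection leaves 9 distinct geometric isomers.
Of these, 6 lack any improper symmetry element and so occur as enantiomeric pairs, giving 9 + 6 = 15 stereoisomers in total.

yes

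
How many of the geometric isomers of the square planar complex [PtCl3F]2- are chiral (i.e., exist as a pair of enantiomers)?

0

A square has two trans pairs of vertices; adjacent vertices are cis.
Only one geometric arrangement is possible.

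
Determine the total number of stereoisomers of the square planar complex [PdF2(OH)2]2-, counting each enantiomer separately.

2

A square has two trans pairs of vertices; adjacent vertices are cis.
Systematic placement gives 2 geometric isomers: F cis; F trans.
Each arrangement has an internal mirror plane or centre of symmetry, so none is chiral.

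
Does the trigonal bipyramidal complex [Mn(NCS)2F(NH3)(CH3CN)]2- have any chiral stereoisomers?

A trigonal bipyramid has two axial and three equatorial sites, which are chemically inequivalent.
Exhaustive case analysis gives 7 geometric isomers.
Of these, 3 lack any improper symmetry element and so occur as enantiomeric pairs, giving 7 + 3 = 10 stereoisomers in total.

yes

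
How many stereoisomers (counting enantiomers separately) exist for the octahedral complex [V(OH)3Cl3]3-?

2

In an octahedral complex each vertex has one trans partner and four cis neighbours.
Systematic placement gives 2 geometric isomers: OH mer; OH fac.
Each arrangement has an internal mirror plane or centre of symmetry, so none is chiral.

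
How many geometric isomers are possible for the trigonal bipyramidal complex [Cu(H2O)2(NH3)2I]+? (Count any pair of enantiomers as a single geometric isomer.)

A trigonal bipyramid has two axial and three equatorial sites, which are chemically inequivalent.
Exhaustive case analysis gives 5 geometric isomers.

5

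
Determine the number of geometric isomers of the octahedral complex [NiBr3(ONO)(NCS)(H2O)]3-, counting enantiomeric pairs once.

Working through the distinct placements yields 4 geometric isomers: Br mer (3 arrangements); Br fac (chiral).

4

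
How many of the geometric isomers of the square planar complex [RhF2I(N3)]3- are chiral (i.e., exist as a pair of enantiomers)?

In a square planar complex each vertex has one trans partner and two cis neighbours.
There are 2 geometric isomers: F cis; F trans.
Each arrangement has an internal mirror plane or centre of symmetry, so none is chiral.

0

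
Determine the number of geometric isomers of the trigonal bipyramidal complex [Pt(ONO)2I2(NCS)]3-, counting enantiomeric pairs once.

5

A trigonal bipyramid has two axial and three equatorial sites, which are chemically inequivalent.
Systematic enumeration (placing each ligand type in turn and discarding arrangements equivalent by rotation or reflection) gives 5 geometric isomers.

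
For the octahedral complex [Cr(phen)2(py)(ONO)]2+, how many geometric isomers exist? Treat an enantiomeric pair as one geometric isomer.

2

The six octahedral sites form three mutually perpendicular trans pairs.
Each phen is bidentate and must span two cis positions.
Systematic placement gives 2 geometric isomers: py and ONO mutually cis (chiral); py and ONO mutually trans.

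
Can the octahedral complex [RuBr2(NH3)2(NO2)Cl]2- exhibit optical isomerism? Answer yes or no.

In an octahedral complex each vertex has one trans partner and four cis neighbours.
Systematic placement gives 6 geometric isomers: Br trans, NH3 cis; Br trans, NH3 trans; Br cis, NH3 cis (3 arrangements, 2 chiral); Br cis, NH3 trans.
Of these, 2 lack any improper symmetry element and so occur as enantiomeric pairs, giving 6 + 2 = 8 stereoisomers in total.

yes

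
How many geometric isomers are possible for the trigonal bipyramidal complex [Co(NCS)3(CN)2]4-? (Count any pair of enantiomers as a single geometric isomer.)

The distinct arrangements are (3 in all): CN both axial; CN one axial, one equatorial; CN both equatorial.

3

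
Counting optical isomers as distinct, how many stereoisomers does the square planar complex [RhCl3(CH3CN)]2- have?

A square has two trans pairs of vertices; adjacent vertices are cis.
Only one geometric arrangement is possible.

1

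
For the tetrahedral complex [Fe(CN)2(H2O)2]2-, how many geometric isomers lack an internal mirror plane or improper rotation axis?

In a tetrahedral complex all four positions are equivalent and every pair of ligands is adjacent — there is no cis/trans distinction.
Only one geometric arrangement is possible.

0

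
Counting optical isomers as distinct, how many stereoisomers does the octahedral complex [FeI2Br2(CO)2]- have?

6

The six octahedral sites form three mutually perpendicular trans pairs.
The distinct arrangements are (5 in all): I trans, Br trans, CO trans; I cis, Br trans, CO cis; I trans, Br cis, CO cis; I cis, Br cis, CO cis (chiral); I cis, Br cis, CO trans.
One of these lacks any improper symmetry element and so occurs as an enantiomeric pair, giving 5 + 1 = 6 stereoisomers in total.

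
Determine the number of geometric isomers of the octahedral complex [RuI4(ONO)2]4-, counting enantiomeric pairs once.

The six octahedral sites form three mutually perpendicular trans pairs.
The distinct arrangements are (2 in all): ONO trans; ONO cis.

2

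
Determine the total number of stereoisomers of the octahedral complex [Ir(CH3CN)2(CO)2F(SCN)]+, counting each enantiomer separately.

8

An octahedron has six vertices in three trans pairs; every non-trans pair is cis.
Systematic placement gives 6 geometric isomers: CH3CN trans, CO trans; CH3CN trans, CO cis; CH3CN cis, CO cis (3 arrangements, 2 chiral); CH3CN cis, CO trans.
Of these, 2 lack any improper symmetry element and so occur as enantiomeric pairs, giving 6 + 2 = 8 stereoisomers in total.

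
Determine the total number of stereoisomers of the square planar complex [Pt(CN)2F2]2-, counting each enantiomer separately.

The distinct arrangements are (2 in all): CN cis; CN trans.
Each arrangement has an internal mirror plane or centre of symmetry, so none is chiral.

2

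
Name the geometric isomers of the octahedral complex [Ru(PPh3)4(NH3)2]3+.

The six octahedral sites form three mutually perpendicular trans pairs.
The distinct arrangements are (2 in all): NH3 trans; NH3 cis.

cis and trans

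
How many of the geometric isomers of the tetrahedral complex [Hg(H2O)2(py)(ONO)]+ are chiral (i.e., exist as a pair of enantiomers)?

In a tetrahedral complex all four positions are equivalent and every pair of ligands is adjacent — there is no cis/trans distinction.
Only one geometric arrangement is possible.

0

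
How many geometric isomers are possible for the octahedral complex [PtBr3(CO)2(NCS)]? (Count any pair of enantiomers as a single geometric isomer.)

Systematic placement gives 3 geometric isomers: Br mer, CO cis; Br mer, CO trans; Br fac, CO cis.

3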